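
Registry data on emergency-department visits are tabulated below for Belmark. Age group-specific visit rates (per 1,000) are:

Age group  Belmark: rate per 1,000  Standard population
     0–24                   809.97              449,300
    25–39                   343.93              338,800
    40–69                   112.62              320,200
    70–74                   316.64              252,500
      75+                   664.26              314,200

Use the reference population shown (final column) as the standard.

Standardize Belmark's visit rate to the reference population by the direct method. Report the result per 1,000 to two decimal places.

480.70

Standard total = 1,675,000; weights = 0.2682, 0.2023, 0.1912, 0.1507, 0.1876.
Standardized rate: 0.2682×809.97 + 0.2023×343.93 + 0.1912×112.62 + 0.1507×316.64 + 0.1876×664.26 = 480.6961 per 1,000.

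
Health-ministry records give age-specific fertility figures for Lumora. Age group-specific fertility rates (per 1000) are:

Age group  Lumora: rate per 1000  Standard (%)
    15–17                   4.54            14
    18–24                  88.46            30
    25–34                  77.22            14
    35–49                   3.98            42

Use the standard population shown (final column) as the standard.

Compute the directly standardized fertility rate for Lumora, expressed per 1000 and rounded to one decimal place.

39.7

Standard weights: 0.14, 0.30, 0.14, 0.42.
Standardized rate: 0.1400×4.54 + 0.3000×88.46 + 0.1400×77.22 + 0.4200×3.98 = 39.6560 per 1000.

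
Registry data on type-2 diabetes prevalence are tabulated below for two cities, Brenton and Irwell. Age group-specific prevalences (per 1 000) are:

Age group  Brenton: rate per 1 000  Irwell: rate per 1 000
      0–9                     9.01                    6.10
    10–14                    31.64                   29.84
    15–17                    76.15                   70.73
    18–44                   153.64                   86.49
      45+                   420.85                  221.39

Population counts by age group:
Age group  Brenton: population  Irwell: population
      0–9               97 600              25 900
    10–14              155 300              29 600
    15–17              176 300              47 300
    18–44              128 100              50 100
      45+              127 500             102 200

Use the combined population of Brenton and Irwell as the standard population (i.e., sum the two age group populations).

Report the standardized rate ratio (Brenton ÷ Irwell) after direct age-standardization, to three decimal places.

Combined standard total = 939 900; weights = 0.1314, 0.1967, 0.2379, 0.1896, 0.2444.
Brenton: 0.1314×9.01 + 0.1967×31.64 + 0.2379×76.15 + 0.1896×153.64 + 0.2444×420.85 = 157.5040 per 1 000.
Irwell: 0.1314×6.10 + 0.1967×29.84 + 0.2379×70.73 + 0.1896×86.49 + 0.2444×221.39 = 94.0013 per 1 000.
Ratio = 157.5040 ÷ 94.0013 = 1.67555.

1.676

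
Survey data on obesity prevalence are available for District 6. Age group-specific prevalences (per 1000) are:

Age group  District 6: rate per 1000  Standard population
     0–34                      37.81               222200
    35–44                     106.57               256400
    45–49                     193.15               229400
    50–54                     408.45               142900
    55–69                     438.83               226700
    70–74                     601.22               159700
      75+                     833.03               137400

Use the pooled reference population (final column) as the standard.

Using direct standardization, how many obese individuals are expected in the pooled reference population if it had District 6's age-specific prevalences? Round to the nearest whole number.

Expected obese individuals = Σ (standard pop × age-specific rate ÷ 1000)
= 222200×37.81/1000 + 256400×106.57/1000 + 229400×193.15/1000 + 142900×408.45/1000 + 226700×438.83/1000 + 159700×601.22/1000 + 137400×833.03/1000
= 8401.38 + 27324.55 + 44308.61 + 58367.50 + 99482.76 + 96014.83 + 114458.32 = 448357.96.

448358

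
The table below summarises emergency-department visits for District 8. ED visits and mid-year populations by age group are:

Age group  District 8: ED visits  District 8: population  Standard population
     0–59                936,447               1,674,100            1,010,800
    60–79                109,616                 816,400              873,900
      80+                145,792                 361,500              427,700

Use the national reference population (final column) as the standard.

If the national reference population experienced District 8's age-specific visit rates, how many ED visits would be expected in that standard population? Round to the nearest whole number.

855241

Age-specific rates per 1,000 for District 8: 559.373, 134.268, 403.297.
Expected ED visits = Σ (standard pop × age-specific rate ÷ 1,000)
= 1,010,800×559.373/1,000 + 873,900×134.268/1,000 + 427,700×403.297/1,000
= 565414.63 + 117336.38 + 172490.29 = 855241.30.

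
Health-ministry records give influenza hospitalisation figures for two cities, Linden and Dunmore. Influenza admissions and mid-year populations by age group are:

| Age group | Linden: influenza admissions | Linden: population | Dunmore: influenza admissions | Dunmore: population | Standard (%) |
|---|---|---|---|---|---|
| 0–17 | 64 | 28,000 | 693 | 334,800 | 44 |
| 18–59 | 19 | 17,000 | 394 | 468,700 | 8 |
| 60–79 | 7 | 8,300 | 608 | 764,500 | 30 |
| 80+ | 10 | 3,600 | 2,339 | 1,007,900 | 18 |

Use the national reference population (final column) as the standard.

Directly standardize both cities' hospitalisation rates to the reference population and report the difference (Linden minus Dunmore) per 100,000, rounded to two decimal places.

Age-specific rates per 100,000 for Linden: 228.57, 111.76, 84.34, 277.78.
For Dunmore: 206.99, 84.06, 79.53, 232.07.
Standard weights: 0.44, 0.08, 0.30, 0.18.
Linden: 0.4400×228.57 + 0.0800×111.76 + 0.3000×84.34 + 0.1800×277.78 = 184.8138 per 100,000.
Dunmore: 0.4400×206.99 + 0.0800×84.06 + 0.3000×79.53 + 0.1800×232.07 = 163.4310 per 100,000.
Difference = 184.8138 − 163.4310 = 21.3828.

21.38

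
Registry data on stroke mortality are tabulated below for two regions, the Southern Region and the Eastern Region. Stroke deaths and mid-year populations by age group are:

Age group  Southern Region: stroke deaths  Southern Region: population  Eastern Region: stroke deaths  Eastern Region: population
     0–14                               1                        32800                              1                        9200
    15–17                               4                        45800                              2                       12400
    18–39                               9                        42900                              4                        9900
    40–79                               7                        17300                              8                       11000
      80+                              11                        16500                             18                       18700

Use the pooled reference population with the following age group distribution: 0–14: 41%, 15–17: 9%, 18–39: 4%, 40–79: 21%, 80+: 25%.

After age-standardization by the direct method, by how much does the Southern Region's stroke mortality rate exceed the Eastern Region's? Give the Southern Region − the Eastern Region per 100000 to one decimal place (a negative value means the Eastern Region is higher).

Age-specific rates per 100000 for the Southern Region: 3.05, 8.73, 20.98, 40.46, 66.67.
For the Eastern Region: 10.87, 16.13, 40.40, 72.73, 96.26.
Standard weights: 0.41, 0.09, 0.04, 0.21, 0.25.
The Southern Region: 0.4100×3.05 + 0.0900×8.73 + 0.0400×20.98 + 0.2100×40.46 + 0.2500×66.67 = 28.0390 per 100000.
The Eastern Region: 0.4100×10.87 + 0.0900×16.13 + 0.0400×40.40 + 0.2100×72.73 + 0.2500×96.26 = 46.8612 per 100000.
Difference = 28.0390 − 46.8612 = -18.8222.

-18.8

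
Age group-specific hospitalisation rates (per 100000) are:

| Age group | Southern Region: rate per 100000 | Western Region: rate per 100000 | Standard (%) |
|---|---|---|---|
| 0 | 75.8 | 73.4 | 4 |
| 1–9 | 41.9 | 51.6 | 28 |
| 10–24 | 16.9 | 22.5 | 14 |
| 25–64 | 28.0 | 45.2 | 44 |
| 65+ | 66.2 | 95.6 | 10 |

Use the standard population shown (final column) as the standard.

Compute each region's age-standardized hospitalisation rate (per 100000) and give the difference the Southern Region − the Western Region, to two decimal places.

-13.91

Standard weights: 0.04, 0.28, 0.14, 0.44, 0.10.
The Southern Region: 0.0400×75.8 + 0.2800×41.9 + 0.1400×16.9 + 0.4400×28.0 + 0.1000×66.2 = 36.0700 per 100000.
The Western Region: 0.0400×73.4 + 0.2800×51.6 + 0.1400×22.5 + 0.4400×45.2 + 0.1000×95.6 = 49.9820 per 100000.
Difference = 36.0700 − 49.9820 = -13.9120.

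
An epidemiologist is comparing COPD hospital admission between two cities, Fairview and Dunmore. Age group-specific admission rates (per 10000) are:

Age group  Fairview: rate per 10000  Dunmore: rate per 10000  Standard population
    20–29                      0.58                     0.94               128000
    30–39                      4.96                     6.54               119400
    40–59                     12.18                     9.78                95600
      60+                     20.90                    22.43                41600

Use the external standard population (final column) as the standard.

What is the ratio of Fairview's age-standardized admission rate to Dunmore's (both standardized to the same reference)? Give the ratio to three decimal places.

Standard total = 384600; weights = 0.3328, 0.3105, 0.2486, 0.1082.
Fairview: 0.3328×0.58 + 0.3105×4.96 + 0.2486×12.18 + 0.1082×20.90 = 7.0211 per 10000.
Dunmore: 0.3328×0.94 + 0.3105×6.54 + 0.2486×9.78 + 0.1082×22.43 = 7.2003 per 10000.
Ratio = 7.0211 ÷ 7.2003 = 0.97511.

0.975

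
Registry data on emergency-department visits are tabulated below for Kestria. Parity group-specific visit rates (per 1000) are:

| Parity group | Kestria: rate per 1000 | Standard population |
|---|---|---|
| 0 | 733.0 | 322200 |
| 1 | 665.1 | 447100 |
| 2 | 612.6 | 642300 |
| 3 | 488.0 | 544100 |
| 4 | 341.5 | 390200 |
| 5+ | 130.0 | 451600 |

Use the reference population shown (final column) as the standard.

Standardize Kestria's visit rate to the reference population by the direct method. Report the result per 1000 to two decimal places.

494.90

Standard total = 2797500; weights = 0.1152, 0.1598, 0.2296, 0.1945, 0.1395, 0.1614.
Standardized rate: 0.1152×733.0 + 0.1598×665.1 + 0.2296×612.6 + 0.1945×488.0 + 0.1395×341.5 + 0.1614×130.0 = 494.9040 per 1000.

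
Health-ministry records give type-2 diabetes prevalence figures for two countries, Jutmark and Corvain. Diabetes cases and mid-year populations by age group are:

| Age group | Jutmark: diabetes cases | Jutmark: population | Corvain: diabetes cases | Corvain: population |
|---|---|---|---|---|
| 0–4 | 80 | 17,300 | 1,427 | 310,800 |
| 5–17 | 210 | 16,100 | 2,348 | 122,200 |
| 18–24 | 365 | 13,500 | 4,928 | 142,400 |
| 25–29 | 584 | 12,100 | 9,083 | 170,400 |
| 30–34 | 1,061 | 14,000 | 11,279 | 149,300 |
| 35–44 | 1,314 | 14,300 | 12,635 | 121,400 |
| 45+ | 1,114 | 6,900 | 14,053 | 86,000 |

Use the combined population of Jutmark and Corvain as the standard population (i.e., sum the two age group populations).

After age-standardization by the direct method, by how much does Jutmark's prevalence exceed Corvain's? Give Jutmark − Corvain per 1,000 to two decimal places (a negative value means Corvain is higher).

Age-specific rates per 1,000 for Jutmark: 4.624, 13.043, 27.037, 48.264, 75.786, 91.888, 161.449.
For Corvain: 4.591, 19.214, 34.607, 53.304, 75.546, 104.077, 163.407.
Combined standard total = 1,196,700; weights = 0.2742, 0.1156, 0.1303, 0.1525, 0.1365, 0.1134, 0.0776.
Jutmark: 0.2742×4.624 + 0.1156×13.043 + 0.1303×27.037 + 0.1525×48.264 + 0.1365×75.786 + 0.1134×91.888 + 0.0776×161.449 = 46.9526 per 1,000.
Corvain: 0.2742×4.591 + 0.1156×19.214 + 0.1303×34.607 + 0.1525×53.304 + 0.1365×75.546 + 0.1134×104.077 + 0.0776×163.407 = 50.9129 per 1,000.
Difference = 46.9526 − 50.9129 = -3.9603.

-3.96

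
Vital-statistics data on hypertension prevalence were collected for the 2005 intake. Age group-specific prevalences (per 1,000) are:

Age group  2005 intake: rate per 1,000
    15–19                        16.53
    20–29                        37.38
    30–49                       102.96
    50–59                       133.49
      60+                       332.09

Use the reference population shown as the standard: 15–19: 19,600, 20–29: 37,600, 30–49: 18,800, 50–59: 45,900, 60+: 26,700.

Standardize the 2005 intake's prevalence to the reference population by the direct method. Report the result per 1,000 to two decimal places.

125.57

Standard total = 148,600; weights = 0.1319, 0.2530, 0.1265, 0.3089, 0.1797.
Standardized rate: 0.1319×16.53 + 0.2530×37.38 + 0.1265×102.96 + 0.3089×133.49 + 0.1797×332.09 = 125.5661 per 1,000.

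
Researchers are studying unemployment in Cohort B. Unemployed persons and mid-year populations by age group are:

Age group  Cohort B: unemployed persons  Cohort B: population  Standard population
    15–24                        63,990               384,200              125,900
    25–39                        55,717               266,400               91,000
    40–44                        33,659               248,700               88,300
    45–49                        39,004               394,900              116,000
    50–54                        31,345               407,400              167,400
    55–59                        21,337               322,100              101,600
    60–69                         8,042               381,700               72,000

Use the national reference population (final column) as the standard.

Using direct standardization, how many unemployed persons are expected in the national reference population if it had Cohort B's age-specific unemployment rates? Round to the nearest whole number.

Age-specific rates per 1,000 for Cohort B: 166.554, 209.148, 135.340, 98.769, 76.939, 66.243, 21.069.
Expected unemployed persons = Σ (standard pop × age-specific rate ÷ 1,000)
= 125,900×166.554/1,000 + 91,000×209.148/1,000 + 88,300×135.340/1,000 + 116,000×98.769/1,000 + 167,400×76.939/1,000 + 101,600×66.243/1,000 + 72,000×21.069/1,000
= 20969.13 + 19032.46 + 11950.50 + 11457.24 + 12879.61 + 6730.33 + 1516.96 = 84536.23.

84536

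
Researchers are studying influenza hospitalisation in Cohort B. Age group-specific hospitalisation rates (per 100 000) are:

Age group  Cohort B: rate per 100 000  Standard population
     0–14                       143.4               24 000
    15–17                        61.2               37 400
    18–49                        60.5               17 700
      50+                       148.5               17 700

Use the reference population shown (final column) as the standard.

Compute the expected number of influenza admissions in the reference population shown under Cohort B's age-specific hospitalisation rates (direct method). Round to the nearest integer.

Expected influenza admissions = Σ (standard pop × age-specific rate ÷ 100 000)
= 24 000×143.4/100 000 + 37 400×61.2/100 000 + 17 700×60.5/100 000 + 17 700×148.5/100 000
= 34.42 + 22.89 + 10.71 + 26.28 = 94.30.

94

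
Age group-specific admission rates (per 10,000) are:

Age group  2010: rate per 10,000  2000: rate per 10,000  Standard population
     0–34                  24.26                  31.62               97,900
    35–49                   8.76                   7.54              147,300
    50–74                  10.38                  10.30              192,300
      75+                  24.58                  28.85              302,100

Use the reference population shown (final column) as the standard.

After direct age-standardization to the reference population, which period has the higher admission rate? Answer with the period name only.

Standard total = 739,600; weights = 0.1324, 0.1992, 0.2600, 0.4085.
2010: 0.1324×24.26 + 0.1992×8.76 + 0.2600×10.38 + 0.4085×24.58 = 17.6948 per 10,000.
2000: 0.1324×31.62 + 0.1992×7.54 + 0.2600×10.30 + 0.4085×28.85 = 20.1494 per 10,000.

2000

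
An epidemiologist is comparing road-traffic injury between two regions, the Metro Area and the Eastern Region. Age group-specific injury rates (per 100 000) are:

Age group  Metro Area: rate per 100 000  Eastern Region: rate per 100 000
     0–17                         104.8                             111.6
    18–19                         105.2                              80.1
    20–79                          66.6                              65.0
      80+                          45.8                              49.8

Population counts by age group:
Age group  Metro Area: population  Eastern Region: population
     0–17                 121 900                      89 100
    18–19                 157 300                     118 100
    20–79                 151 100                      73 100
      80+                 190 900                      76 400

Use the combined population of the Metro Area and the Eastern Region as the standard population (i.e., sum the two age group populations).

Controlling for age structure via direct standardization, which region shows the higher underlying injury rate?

Combined standard total = 977 900; weights = 0.2158, 0.2816, 0.2293, 0.2733.
The Metro Area: 0.2158×104.8 + 0.2816×105.2 + 0.2293×66.6 + 0.2733×45.8 = 80.0275 per 100 000.
The Eastern Region: 0.2158×111.6 + 0.2816×80.1 + 0.2293×65.0 + 0.2733×49.8 = 75.1526 per 100 000.
The crude rates (77.48 vs 78.38) would put the Eastern Region higher, but that reflects its age composition; once standardized to a common age structure, the Metro Area has the higher underlying rate.

Metro Area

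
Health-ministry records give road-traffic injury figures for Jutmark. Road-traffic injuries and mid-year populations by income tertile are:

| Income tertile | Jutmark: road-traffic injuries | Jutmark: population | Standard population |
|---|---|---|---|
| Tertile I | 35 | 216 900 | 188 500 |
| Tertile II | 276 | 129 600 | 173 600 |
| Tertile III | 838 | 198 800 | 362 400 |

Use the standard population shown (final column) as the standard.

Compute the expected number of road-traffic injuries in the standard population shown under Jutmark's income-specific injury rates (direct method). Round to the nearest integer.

Income-specific rates per 100 000 for Jutmark: 16.14, 212.96, 421.53.
Expected road-traffic injuries = Σ (standard pop × income-specific rate ÷ 100 000)
= 188 500×16.14/100 000 + 173 600×212.96/100 000 + 362 400×421.53/100 000
= 30.42 + 369.70 + 1527.62 = 1927.74.

1928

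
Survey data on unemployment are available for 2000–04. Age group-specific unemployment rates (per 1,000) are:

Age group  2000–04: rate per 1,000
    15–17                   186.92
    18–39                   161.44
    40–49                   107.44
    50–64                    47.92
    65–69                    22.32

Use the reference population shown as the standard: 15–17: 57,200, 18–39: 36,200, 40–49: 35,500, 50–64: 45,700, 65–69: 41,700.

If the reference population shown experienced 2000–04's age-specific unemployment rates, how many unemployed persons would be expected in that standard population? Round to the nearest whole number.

23471

Expected unemployed persons = Σ (standard pop × age-specific rate ÷ 1,000)
= 57,200×186.92/1,000 + 36,200×161.44/1,000 + 35,500×107.44/1,000 + 45,700×47.92/1,000 + 41,700×22.32/1,000
= 10691.82 + 5844.13 + 3814.12 + 2189.94 + 930.74 = 23470.76.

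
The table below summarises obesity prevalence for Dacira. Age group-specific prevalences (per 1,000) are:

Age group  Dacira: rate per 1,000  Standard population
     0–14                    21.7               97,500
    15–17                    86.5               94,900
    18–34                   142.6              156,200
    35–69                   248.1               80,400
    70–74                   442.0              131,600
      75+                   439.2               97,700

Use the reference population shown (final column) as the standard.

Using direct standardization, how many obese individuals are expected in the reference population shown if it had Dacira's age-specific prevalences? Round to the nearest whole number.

Expected obese individuals = Σ (standard pop × age-specific rate ÷ 1,000)
= 97,500×21.7/1,000 + 94,900×86.5/1,000 + 156,200×142.6/1,000 + 80,400×248.1/1,000 + 131,600×442.0/1,000 + 97,700×439.2/1,000
= 2115.75 + 8208.85 + 22274.12 + 19947.24 + 58167.20 + 42909.84 = 153623.00.

153623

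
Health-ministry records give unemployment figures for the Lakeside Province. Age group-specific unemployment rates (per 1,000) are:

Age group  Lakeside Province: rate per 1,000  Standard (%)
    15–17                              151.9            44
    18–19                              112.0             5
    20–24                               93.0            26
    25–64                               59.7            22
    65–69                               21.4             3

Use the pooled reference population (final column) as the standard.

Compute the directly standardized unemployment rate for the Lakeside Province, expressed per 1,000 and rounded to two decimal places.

110.39

Standard weights: 0.44, 0.05, 0.26, 0.22, 0.03.
Standardized rate: 0.4400×151.9 + 0.0500×112.0 + 0.2600×93.0 + 0.2200×59.7 + 0.0300×21.4 = 110.3920 per 1,000.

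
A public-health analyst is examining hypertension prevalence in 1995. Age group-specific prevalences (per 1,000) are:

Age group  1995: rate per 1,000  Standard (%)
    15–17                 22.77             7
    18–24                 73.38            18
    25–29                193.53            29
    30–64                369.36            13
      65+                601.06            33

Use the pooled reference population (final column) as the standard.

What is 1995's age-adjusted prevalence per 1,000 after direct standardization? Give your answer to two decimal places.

Standard weights: 0.07, 0.18, 0.29, 0.13, 0.33.
Standardized rate: 0.0700×22.77 + 0.1800×73.38 + 0.2900×193.53 + 0.1300×369.36 + 0.3300×601.06 = 317.2926 per 1,000.

317.29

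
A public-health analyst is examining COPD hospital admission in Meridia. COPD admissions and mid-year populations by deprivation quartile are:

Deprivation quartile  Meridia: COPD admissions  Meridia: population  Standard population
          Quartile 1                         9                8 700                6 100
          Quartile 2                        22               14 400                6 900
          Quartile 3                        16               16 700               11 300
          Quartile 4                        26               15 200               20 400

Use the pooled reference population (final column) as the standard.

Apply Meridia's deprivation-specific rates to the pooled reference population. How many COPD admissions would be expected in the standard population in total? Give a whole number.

Deprivation-specific rates per 10 000 for Meridia: 10.34, 15.28, 9.58, 17.11.
Expected COPD admissions = Σ (standard pop × deprivation-specific rate ÷ 10 000)
= 6 100×10.34/10 000 + 6 900×15.28/10 000 + 11 300×9.58/10 000 + 20 400×17.11/10 000
= 6.31 + 10.54 + 10.83 + 34.89 = 62.57.

63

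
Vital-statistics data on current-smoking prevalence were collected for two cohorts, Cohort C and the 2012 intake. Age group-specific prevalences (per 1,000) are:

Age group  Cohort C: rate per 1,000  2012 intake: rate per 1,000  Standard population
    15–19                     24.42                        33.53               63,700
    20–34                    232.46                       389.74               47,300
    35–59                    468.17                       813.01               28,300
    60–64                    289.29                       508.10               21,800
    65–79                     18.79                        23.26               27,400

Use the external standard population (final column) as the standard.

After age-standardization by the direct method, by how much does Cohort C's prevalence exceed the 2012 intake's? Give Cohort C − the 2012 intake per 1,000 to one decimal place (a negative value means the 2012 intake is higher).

Standard total = 188,500; weights = 0.3379, 0.2509, 0.1501, 0.1156, 0.1454.
Cohort C: 0.3379×24.42 + 0.2509×232.46 + 0.1501×468.17 + 0.1156×289.29 + 0.1454×18.79 = 173.0583 per 1,000.
The 2012 intake: 0.3379×33.53 + 0.2509×389.74 + 0.1501×813.01 + 0.1156×508.10 + 0.1454×23.26 = 293.3297 per 1,000.
Difference = 173.0583 − 293.3297 = -120.2714.

-120.3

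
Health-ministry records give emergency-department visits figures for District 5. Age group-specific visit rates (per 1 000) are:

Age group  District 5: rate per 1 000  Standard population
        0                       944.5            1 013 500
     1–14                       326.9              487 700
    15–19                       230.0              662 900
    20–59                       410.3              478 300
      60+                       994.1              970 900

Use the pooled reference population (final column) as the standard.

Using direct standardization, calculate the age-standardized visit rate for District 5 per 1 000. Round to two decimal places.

672.67

Standard total = 3 613 300; weights = 0.2805, 0.1350, 0.1835, 0.1324, 0.2687.
Standardized rate: 0.2805×944.5 + 0.1350×326.9 + 0.1835×230.0 + 0.1324×410.3 + 0.2687×994.1 = 672.6718 per 1 000.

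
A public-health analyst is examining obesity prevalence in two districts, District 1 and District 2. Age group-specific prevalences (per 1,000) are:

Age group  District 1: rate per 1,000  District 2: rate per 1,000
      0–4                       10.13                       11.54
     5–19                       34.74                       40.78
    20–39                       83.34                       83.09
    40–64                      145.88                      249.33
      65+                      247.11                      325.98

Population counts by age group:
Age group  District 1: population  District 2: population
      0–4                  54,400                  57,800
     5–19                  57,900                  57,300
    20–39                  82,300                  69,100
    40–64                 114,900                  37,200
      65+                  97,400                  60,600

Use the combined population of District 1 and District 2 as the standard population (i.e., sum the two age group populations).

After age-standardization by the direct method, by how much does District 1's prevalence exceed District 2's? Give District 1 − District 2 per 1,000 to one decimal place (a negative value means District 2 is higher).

Combined standard total = 688,900; weights = 0.1629, 0.1672, 0.2198, 0.2208, 0.2294.
District 1: 0.1629×10.13 + 0.1672×34.74 + 0.2198×83.34 + 0.2208×145.88 + 0.2294×247.11 = 114.6582 per 1,000.
District 2: 0.1629×11.54 + 0.1672×40.78 + 0.2198×83.09 + 0.2208×249.33 + 0.2294×325.98 = 156.7722 per 1,000.
Difference = 114.6582 − 156.7722 = -42.1140.

-42.1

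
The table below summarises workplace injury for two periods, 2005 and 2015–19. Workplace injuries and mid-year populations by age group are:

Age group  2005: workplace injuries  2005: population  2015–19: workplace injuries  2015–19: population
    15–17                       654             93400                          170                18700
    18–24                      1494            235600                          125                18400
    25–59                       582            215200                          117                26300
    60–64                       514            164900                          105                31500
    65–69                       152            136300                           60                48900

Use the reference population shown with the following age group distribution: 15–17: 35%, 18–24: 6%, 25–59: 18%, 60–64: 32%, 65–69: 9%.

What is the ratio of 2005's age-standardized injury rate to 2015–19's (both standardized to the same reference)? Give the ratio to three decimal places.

Age-specific rates per 10000 for 2005: 70.02, 63.41, 27.04, 31.17, 11.15.
For 2015–19: 90.91, 67.93, 44.49, 33.33, 12.27.
Standard weights: 0.35, 0.06, 0.18, 0.32, 0.09.
2005: 0.3500×70.02 + 0.0600×63.41 + 0.1800×27.04 + 0.3200×31.17 + 0.0900×11.15 = 44.1585 per 10000.
2015–19: 0.3500×90.91 + 0.0600×67.93 + 0.1800×44.49 + 0.3200×33.33 + 0.0900×12.27 = 55.6728 per 10000.
Ratio = 44.1585 ÷ 55.6728 = 0.79318.

0.793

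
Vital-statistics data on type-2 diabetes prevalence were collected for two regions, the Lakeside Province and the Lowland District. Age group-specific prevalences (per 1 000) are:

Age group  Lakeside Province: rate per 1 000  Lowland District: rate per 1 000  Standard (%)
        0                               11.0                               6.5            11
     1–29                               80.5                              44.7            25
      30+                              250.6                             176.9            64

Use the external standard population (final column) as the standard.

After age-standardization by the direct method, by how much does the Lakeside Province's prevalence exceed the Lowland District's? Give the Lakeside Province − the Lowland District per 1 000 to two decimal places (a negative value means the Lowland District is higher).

56.61

Standard weights: 0.11, 0.25, 0.64.
The Lakeside Province: 0.1100×11.0 + 0.2500×80.5 + 0.6400×250.6 = 181.7190 per 1 000.
The Lowland District: 0.1100×6.5 + 0.2500×44.7 + 0.6400×176.9 = 125.1060 per 1 000.
Difference = 181.7190 − 125.1060 = 56.6130.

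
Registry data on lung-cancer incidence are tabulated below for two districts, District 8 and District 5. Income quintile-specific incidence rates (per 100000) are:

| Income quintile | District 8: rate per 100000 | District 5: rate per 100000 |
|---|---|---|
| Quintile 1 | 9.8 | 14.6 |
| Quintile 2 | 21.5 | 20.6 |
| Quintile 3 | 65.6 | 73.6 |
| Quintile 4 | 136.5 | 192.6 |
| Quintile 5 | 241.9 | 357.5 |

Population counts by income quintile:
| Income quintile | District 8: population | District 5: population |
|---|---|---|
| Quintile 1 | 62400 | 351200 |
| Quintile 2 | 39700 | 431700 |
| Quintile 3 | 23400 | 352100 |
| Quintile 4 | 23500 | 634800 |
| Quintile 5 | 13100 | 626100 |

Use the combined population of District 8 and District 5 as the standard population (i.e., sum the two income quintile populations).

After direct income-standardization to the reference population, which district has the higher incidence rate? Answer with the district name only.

Combined standard total = 2558000; weights = 0.1617, 0.1843, 0.1468, 0.2573, 0.2499.
District 8: 0.1617×9.8 + 0.1843×21.5 + 0.1468×65.6 + 0.2573×136.5 + 0.2499×241.9 = 110.7512 per 100000.
District 5: 0.1617×14.6 + 0.1843×20.6 + 0.1468×73.6 + 0.2573×192.6 + 0.2499×357.5 = 155.8596 per 100000.

District 5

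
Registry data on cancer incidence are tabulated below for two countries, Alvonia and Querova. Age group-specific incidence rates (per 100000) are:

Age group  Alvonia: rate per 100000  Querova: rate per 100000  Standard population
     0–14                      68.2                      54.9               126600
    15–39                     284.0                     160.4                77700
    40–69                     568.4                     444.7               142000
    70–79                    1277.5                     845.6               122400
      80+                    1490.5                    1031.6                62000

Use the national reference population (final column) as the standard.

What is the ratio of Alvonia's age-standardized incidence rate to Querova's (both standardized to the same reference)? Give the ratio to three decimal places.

1.441

Standard total = 530700; weights = 0.2386, 0.1464, 0.2676, 0.2306, 0.1168.
Alvonia: 0.2386×68.2 + 0.1464×284.0 + 0.2676×568.4 + 0.2306×1277.5 + 0.1168×1490.5 = 678.7087 per 100000.
Querova: 0.2386×54.9 + 0.1464×160.4 + 0.2676×444.7 + 0.2306×845.6 + 0.1168×1031.6 = 471.1164 per 100000.
Ratio = 678.7087 ÷ 471.1164 = 1.44064.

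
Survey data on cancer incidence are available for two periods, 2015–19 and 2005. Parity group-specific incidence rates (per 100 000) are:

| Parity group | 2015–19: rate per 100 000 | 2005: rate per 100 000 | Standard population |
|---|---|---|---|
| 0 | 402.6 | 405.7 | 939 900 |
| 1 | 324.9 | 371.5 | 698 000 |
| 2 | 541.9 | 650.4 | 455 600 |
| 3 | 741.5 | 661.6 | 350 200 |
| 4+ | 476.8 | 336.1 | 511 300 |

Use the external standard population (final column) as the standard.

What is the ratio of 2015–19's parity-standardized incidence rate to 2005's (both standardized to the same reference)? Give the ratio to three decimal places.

1.011

Standard total = 2 955 000; weights = 0.3181, 0.2362, 0.1542, 0.1185, 0.1730.
2015–19: 0.3181×402.6 + 0.2362×324.9 + 0.1542×541.9 + 0.1185×741.5 + 0.1730×476.8 = 458.7258 per 100 000.
2005: 0.3181×405.7 + 0.2362×371.5 + 0.1542×650.4 + 0.1185×661.6 + 0.1730×336.1 = 453.6335 per 100 000.
Ratio = 458.7258 ÷ 453.6335 = 1.01123.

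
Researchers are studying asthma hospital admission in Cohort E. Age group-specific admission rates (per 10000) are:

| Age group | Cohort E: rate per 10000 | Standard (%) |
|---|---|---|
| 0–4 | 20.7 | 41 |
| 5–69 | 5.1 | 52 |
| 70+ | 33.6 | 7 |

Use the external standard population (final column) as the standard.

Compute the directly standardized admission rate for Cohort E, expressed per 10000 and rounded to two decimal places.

Standard weights: 0.41, 0.52, 0.07.
Standardized rate: 0.4100×20.7 + 0.5200×5.1 + 0.0700×33.6 = 13.4910 per 10000.

13.49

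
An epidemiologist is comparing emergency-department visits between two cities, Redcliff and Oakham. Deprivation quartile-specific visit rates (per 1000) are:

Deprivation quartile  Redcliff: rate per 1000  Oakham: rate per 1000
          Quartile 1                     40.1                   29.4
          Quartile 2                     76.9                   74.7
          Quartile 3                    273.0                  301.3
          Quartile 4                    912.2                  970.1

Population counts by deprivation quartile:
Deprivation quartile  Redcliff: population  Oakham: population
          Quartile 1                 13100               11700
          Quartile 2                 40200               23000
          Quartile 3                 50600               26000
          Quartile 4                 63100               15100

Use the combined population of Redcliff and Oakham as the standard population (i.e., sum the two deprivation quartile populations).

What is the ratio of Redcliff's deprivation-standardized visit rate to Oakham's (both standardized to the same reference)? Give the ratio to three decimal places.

Combined standard total = 242800; weights = 0.1021, 0.2603, 0.3155, 0.3221.
Redcliff: 0.1021×40.1 + 0.2603×76.9 + 0.3155×273.0 + 0.3221×912.2 = 404.0379 per 1000.
Oakham: 0.1021×29.4 + 0.2603×74.7 + 0.3155×301.3 + 0.3221×970.1 = 429.9488 per 1000.
Ratio = 404.0379 ÷ 429.9488 = 0.93973.

0.940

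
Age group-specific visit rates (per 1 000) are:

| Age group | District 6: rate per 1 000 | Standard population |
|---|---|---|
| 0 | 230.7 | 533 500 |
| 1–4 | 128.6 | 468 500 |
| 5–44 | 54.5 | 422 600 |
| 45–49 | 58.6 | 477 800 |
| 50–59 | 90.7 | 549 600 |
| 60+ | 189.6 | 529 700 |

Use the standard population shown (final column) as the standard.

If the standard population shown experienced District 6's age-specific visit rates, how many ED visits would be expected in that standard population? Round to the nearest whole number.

Expected ED visits = Σ (standard pop × age-specific rate ÷ 1 000)
= 533 500×230.7/1 000 + 468 500×128.6/1 000 + 422 600×54.5/1 000 + 477 800×58.6/1 000 + 549 600×90.7/1 000 + 529 700×189.6/1 000
= 123078.45 + 60249.10 + 23031.70 + 27999.08 + 49848.72 + 100431.12 = 384638.17.

384638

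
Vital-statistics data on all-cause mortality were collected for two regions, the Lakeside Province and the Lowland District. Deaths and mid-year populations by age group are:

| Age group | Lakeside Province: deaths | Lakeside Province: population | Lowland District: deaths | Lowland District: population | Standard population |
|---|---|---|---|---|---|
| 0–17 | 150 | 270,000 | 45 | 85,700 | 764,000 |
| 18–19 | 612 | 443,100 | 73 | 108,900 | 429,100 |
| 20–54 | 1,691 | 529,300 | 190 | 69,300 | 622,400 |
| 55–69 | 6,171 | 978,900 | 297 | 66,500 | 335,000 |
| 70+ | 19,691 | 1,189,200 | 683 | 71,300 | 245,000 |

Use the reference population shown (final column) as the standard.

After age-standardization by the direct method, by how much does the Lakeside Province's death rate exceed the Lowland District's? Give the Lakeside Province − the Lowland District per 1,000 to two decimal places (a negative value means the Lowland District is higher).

1.23

Age-specific rates per 1,000 for the Lakeside Province: 0.556, 1.381, 3.195, 6.304, 16.558.
For the Lowland District: 0.525, 0.670, 2.742, 4.466, 9.579.
Standard total = 2,395,500; weights = 0.3189, 0.1791, 0.2598, 0.1398, 0.1023.
The Lakeside Province: 0.3189×0.556 + 0.1791×1.381 + 0.2598×3.195 + 0.1398×6.304 + 0.1023×16.558 = 3.8297 per 1,000.
The Lowland District: 0.3189×0.525 + 0.1791×0.670 + 0.2598×2.742 + 0.1398×4.466 + 0.1023×9.579 = 2.6042 per 1,000.
Difference = 3.8297 − 2.6042 = 1.2256.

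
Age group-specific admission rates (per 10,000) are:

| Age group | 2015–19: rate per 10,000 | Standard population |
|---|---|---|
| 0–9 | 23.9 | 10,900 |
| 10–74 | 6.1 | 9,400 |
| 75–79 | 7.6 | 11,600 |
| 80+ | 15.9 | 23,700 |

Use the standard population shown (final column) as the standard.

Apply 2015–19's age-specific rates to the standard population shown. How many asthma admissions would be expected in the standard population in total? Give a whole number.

Expected asthma admissions = Σ (standard pop × age-specific rate ÷ 10,000)
= 10,900×23.9/10,000 + 9,400×6.1/10,000 + 11,600×7.6/10,000 + 23,700×15.9/10,000
= 26.05 + 5.73 + 8.82 + 37.68 = 78.28.

78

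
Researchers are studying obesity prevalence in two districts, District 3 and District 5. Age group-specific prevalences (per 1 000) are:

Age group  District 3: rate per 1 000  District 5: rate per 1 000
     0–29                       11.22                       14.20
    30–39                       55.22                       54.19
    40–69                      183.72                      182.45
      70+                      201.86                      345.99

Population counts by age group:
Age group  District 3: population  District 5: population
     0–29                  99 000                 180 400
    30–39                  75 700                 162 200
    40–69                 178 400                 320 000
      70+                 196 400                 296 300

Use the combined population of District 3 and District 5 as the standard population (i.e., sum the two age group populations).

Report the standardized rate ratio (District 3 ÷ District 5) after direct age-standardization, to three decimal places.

0.745

Combined standard total = 1 508 400; weights = 0.1852, 0.1577, 0.3304, 0.3266.
District 3: 0.1852×11.22 + 0.1577×55.22 + 0.3304×183.72 + 0.3266×201.86 = 137.4265 per 1 000.
District 5: 0.1852×14.20 + 0.1577×54.19 + 0.3304×182.45 + 0.3266×345.99 = 184.4747 per 1 000.
Ratio = 137.4265 ÷ 184.4747 = 0.74496.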